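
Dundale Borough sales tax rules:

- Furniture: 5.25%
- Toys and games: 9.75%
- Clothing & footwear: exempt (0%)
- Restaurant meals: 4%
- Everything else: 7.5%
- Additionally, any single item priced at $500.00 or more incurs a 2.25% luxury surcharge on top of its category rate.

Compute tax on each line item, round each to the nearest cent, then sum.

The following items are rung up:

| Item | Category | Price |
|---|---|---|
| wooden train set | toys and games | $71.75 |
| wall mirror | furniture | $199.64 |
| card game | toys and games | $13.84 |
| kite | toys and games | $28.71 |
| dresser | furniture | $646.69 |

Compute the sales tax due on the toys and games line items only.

Wooden train set $71.75: toys and games → 9.75% → $7.00
Card game $13.84: toys and games → 9.75% → $1.35
Kite $28.71: toys and games → 9.75% → $2.80
Tax on toys and games = $7.00 + $1.35 + $2.80 = $11.15

$11.15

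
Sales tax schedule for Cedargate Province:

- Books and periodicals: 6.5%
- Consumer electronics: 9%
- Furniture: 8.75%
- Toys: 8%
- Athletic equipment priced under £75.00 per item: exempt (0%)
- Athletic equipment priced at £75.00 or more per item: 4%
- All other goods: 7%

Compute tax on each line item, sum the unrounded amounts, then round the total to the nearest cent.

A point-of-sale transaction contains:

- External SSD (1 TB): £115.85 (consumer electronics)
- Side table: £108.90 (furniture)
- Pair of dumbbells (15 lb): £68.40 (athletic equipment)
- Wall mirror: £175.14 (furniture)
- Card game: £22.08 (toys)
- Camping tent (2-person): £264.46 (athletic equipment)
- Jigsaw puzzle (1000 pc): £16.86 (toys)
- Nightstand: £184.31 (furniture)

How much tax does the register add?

£65.10

External SSD (1 TB) £115.85: consumer electronics → 9% → £10.4265
Side table £108.90: furniture → 8.75% → £9.52875
Pair of dumbbells (15 lb) £68.40: athletic equipment, under £75.00 → 0% → £0.00
Wall mirror £175.14: furniture → 8.75% → £15.32475
Card game £22.08: toys → 8% → £1.7664
Camping tent (2-person) £264.46: athletic equipment, £75.00 or more → 4% → £10.5784
Jigsaw puzzle (1000 pc) £16.86: toys → 8% → £1.3488
Nightstand £184.31: furniture → 8.75% → £16.127125
Unrounded tax sum = £65.100725 → £65.10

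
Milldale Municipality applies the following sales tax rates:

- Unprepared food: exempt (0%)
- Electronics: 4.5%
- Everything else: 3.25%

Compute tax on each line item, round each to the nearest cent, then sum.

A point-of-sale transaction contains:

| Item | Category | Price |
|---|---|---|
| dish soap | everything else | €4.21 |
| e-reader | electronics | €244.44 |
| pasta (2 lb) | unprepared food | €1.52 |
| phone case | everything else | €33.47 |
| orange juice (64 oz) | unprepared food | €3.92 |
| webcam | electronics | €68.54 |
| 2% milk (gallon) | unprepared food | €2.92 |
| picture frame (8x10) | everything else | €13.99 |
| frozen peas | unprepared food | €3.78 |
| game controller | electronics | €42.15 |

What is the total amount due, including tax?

Dish soap €4.21: everything else → 3.25% → €0.14
E-reader €244.44: electronics → 4.5% → €11.00
Pasta (2 lb) €1.52: unprepared food → 0% → €0.00
Phone case €33.47: everything else → 3.25% → €1.09
Orange juice (64 oz) €3.92: unprepared food → 0% → €0.00
Webcam €68.54: electronics → 4.5% → €3.08
2% milk (gallon) €2.92: unprepared food → 0% → €0.00
Picture frame (8x10) €13.99: everything else → 3.25% → €0.45
Frozen peas €3.78: unprepared food → 0% → €0.00
Game controller €42.15: electronics → 4.5% → €1.90
Subtotal = €418.94; tax = €17.66; total due = €436.60

€436.60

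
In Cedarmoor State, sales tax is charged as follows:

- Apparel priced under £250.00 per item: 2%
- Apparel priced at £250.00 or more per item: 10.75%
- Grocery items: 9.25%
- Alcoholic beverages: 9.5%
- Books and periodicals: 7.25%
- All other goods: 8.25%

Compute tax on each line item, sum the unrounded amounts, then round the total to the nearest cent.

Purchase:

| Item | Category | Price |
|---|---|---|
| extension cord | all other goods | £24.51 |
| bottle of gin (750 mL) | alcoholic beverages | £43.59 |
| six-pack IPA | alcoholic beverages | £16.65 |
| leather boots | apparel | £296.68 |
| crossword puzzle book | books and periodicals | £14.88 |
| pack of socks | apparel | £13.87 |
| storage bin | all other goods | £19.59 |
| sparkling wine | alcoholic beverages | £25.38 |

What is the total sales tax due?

£45.02

Extension cord £24.51: all other goods → 8.25% → £2.022075
Bottle of gin (750 mL) £43.59: alcoholic beverages → 9.5% → £4.14105
Six-pack IPA £16.65: alcoholic beverages → 9.5% → £1.58175
Leather boots £296.68: apparel, £250.00 or more → 10.75% → £31.8931
Crossword puzzle book £14.88: books and periodicals → 7.25% → £1.0788
Pack of socks £13.87: apparel, under £250.00 → 2% → £0.2774
Storage bin £19.59: all other goods → 8.25% → £1.616175
Sparkling wine £25.38: alcoholic beverages → 9.5% → £2.4111
Unrounded tax sum = £45.02145 → £45.02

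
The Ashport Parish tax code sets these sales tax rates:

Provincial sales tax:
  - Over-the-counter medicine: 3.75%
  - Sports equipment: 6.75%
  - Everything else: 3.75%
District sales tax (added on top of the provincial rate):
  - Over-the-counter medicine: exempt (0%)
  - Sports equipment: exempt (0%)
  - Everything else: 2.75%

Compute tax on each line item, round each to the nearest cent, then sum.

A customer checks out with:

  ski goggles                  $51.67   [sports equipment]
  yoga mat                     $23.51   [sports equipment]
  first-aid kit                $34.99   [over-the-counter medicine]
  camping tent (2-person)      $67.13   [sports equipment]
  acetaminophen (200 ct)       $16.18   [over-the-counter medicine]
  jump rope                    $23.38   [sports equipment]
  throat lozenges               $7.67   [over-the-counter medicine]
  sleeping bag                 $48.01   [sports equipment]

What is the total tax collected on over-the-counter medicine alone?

First-aid kit $34.99: over-the-counter medicine → 3.75% + 0% district = 3.75% → $1.31
Acetaminophen (200 ct) $16.18: over-the-counter medicine → 3.75% + 0% district = 3.75% → $0.61
Throat lozenges $7.67: over-the-counter medicine → 3.75% + 0% district = 3.75% → $0.29
Tax on over-the-counter medicine = $1.31 + $0.61 + $0.29 = $2.21

$2.21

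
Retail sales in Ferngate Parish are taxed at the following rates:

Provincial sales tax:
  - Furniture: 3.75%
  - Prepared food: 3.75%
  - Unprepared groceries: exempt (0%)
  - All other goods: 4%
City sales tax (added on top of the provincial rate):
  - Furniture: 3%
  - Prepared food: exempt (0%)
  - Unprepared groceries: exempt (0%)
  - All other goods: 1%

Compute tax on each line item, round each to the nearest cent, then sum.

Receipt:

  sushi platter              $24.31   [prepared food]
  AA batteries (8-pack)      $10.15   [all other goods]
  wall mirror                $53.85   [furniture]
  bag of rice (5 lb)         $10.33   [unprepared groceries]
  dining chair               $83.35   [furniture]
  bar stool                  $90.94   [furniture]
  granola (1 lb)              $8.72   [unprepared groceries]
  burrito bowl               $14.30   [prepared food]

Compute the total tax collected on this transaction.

Sushi platter $24.31: prepared food → 3.75% + 0% city = 3.75% → $0.91
AA batteries (8-pack) $10.15: all other goods → 4% + 1% city = 5% → $0.51
Wall mirror $53.85: furniture → 3.75% + 3% city = 6.75% → $3.63
Bag of rice (5 lb) $10.33: unprepared groceries → 0% + 0% city = 0% → $0.00
Dining chair $83.35: furniture → 3.75% + 3% city = 6.75% → $5.63
Bar stool $90.94: furniture → 3.75% + 3% city = 6.75% → $6.14
Granola (1 lb) $8.72: unprepared groceries → 0% + 0% city = 0% → $0.00
Burrito bowl $14.30: prepared food → 3.75% + 0% city = 3.75% → $0.54
Total tax = $0.91 + $0.51 + $3.63 + $5.63 + $6.14 + $0.54 = $17.36

$17.36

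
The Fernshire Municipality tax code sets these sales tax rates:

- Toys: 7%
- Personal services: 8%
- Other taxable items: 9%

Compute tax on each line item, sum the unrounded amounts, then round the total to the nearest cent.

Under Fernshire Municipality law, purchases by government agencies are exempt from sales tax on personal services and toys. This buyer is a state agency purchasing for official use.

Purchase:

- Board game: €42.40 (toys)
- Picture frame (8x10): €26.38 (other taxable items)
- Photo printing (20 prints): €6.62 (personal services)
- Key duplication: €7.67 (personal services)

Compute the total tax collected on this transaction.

Board game €42.40: toys, buyer-exempt → 0% → €0.00
Picture frame (8x10) €26.38: other taxable items → 9% → €2.3742
Photo printing (20 prints) €6.62: personal services, buyer-exempt → 0% → €0.00
Key duplication €7.67: personal services, buyer-exempt → 0% → €0.00
Unrounded tax sum = €2.3742 → €2.37

€2.37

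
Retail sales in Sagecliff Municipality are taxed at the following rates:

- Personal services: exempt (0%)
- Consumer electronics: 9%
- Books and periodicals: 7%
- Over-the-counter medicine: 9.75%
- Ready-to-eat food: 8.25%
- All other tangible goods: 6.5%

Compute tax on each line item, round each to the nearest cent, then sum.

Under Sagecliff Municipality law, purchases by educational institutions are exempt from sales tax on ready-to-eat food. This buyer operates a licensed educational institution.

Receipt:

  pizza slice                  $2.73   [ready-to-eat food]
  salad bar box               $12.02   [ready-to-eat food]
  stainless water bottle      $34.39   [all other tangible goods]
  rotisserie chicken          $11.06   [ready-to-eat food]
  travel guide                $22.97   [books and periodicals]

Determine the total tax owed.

Pizza slice $2.73: ready-to-eat food, buyer-exempt → 0% → $0.00
Salad bar box $12.02: ready-to-eat food, buyer-exempt → 0% → $0.00
Stainless water bottle $34.39: all other tangible goods → 6.5% → $2.24
Rotisserie chicken $11.06: ready-to-eat food, buyer-exempt → 0% → $0.00
Travel guide $22.97: books and periodicals → 7% → $1.61
Total tax = $2.24 + $1.61 = $3.85

$3.85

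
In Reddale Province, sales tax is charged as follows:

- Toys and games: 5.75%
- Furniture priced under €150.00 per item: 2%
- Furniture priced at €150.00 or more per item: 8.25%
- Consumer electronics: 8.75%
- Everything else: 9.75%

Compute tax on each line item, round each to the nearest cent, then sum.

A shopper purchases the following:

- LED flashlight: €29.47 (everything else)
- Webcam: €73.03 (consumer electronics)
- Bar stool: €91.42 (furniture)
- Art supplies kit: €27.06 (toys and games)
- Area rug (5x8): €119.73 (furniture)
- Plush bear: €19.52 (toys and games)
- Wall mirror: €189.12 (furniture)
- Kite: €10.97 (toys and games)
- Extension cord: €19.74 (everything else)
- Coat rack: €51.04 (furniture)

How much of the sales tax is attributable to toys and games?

Art supplies kit €27.06: toys and games → 5.75% → €1.56
Plush bear €19.52: toys and games → 5.75% → €1.12
Kite €10.97: toys and games → 5.75% → €0.63
Tax on toys and games = €1.56 + €1.12 + €0.63 = €3.31

€3.31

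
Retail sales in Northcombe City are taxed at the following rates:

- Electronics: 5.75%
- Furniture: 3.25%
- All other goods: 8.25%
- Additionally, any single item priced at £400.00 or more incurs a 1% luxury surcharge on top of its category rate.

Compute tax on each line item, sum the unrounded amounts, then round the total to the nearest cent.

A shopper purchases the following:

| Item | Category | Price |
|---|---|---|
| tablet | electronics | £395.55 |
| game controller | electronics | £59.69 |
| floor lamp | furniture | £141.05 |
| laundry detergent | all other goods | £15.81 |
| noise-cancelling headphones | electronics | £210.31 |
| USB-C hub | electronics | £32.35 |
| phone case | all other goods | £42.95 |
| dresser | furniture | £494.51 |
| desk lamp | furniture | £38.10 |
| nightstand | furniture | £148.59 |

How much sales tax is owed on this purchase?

Tablet £395.55: electronics → 5.75% → £22.744125
Game controller £59.69: electronics → 5.75% → £3.432175
Floor lamp £141.05: furniture → 3.25% → £4.584125
Laundry detergent £15.81: all other goods → 8.25% → £1.304325
Noise-cancelling headphones £210.31: electronics → 5.75% → £12.092825
USB-C hub £32.35: electronics → 5.75% → £1.860125
Phone case £42.95: all other goods → 8.25% → £3.543375
Dresser £494.51: furniture → 3.25% + 1% surcharge = 4.25% → £21.016675
Desk lamp £38.10: furniture → 3.25% → £1.23825
Nightstand £148.59: furniture → 3.25% → £4.829175
Unrounded tax sum = £76.645175 → £76.65

£76.65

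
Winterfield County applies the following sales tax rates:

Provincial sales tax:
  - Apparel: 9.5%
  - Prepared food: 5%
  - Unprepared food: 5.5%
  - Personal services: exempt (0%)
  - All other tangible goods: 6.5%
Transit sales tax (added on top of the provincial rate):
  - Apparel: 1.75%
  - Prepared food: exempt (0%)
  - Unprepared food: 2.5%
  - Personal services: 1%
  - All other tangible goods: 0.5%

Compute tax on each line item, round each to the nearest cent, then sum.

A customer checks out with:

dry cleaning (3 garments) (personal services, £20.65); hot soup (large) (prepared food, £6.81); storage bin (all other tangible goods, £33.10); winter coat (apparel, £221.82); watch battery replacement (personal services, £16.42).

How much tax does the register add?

£27.98

Dry cleaning (3 garments) £20.65: personal services → 0% + 1% transit = 1% → £0.21
Hot soup (large) £6.81: prepared food → 5% + 0% transit = 5% → £0.34
Storage bin £33.10: all other tangible goods → 6.5% + 0.5% transit = 7% → £2.32
Winter coat £221.82: apparel → 9.5% + 1.75% transit = 11.25% → £24.95
Watch battery replacement £16.42: personal services → 0% + 1% transit = 1% → £0.16
Total tax = £0.21 + £0.34 + £2.32 + £24.95 + £0.16 = £27.98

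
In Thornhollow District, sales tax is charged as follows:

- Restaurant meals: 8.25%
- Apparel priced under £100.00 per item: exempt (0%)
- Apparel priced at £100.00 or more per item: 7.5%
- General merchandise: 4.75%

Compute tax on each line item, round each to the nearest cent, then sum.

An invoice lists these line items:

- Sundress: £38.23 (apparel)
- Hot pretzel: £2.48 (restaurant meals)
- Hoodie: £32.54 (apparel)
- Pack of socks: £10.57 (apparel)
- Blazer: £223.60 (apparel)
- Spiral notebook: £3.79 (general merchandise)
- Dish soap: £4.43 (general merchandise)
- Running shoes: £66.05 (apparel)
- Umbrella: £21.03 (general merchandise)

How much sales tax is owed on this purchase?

Sundress £38.23: apparel, under £100.00 → 0% → £0.00
Hot pretzel £2.48: restaurant meals → 8.25% → £0.20
Hoodie £32.54: apparel, under £100.00 → 0% → £0.00
Pack of socks £10.57: apparel, under £100.00 → 0% → £0.00
Blazer £223.60: apparel, £100.00 or more → 7.5% → £16.77
Spiral notebook £3.79: general merchandise → 4.75% → £0.18
Dish soap £4.43: general merchandise → 4.75% → £0.21
Running shoes £66.05: apparel, under £100.00 → 0% → £0.00
Umbrella £21.03: general merchandise → 4.75% → £1.00
Total tax = £0.20 + £16.77 + £0.18 + £0.21 + £1.00 = £18.36

£18.36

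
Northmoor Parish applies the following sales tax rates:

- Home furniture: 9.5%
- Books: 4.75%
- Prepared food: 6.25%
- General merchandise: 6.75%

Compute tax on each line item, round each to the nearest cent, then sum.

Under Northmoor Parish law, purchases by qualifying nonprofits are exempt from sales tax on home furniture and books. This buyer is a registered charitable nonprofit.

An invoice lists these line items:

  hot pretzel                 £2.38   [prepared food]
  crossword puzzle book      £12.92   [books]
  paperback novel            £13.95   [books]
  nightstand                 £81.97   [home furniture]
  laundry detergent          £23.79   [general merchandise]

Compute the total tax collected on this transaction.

Hot pretzel £2.38: prepared food → 6.25% → £0.15
Crossword puzzle book £12.92: books, buyer-exempt → 0% → £0.00
Paperback novel £13.95: books, buyer-exempt → 0% → £0.00
Nightstand £81.97: home furniture, buyer-exempt → 0% → £0.00
Laundry detergent £23.79: general merchandise → 6.75% → £1.61
Total tax = £0.15 + £1.61 = £1.76

£1.76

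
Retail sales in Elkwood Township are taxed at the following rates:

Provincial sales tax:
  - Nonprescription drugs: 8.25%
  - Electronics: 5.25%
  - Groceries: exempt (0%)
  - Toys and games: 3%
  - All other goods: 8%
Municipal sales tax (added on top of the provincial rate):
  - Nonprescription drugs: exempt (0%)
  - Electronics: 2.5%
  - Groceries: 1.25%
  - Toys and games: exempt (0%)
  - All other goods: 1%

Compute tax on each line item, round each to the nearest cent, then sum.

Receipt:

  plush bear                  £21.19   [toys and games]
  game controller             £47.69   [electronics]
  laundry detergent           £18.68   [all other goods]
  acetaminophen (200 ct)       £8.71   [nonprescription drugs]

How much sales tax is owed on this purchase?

£6.74

Plush bear £21.19: toys and games → 3% + 0% municipal = 3% → £0.64
Game controller £47.69: electronics → 5.25% + 2.5% municipal = 7.75% → £3.70
Laundry detergent £18.68: all other goods → 8% + 1% municipal = 9% → £1.68
Acetaminophen (200 ct) £8.71: nonprescription drugs → 8.25% + 0% municipal = 8.25% → £0.72
Total tax = £0.64 + £3.70 + £1.68 + £0.72 = £6.74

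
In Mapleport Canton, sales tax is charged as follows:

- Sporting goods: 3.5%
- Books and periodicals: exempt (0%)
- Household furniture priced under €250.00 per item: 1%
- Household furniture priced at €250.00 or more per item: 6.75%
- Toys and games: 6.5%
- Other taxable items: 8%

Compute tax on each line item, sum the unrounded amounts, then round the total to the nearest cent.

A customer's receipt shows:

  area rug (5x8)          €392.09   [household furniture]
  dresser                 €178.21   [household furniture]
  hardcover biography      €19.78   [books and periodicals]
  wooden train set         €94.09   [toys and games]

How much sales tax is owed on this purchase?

€34.36

Area rug (5x8) €392.09: household furniture, €250.00 or more → 6.75% → €26.466075
Dresser €178.21: household furniture, under €250.00 → 1% → €1.7821
Hardcover biography €19.78: books and periodicals → 0% → €0.00
Wooden train set €94.09: toys and games → 6.5% → €6.11585
Unrounded tax sum = €34.364025 → €34.36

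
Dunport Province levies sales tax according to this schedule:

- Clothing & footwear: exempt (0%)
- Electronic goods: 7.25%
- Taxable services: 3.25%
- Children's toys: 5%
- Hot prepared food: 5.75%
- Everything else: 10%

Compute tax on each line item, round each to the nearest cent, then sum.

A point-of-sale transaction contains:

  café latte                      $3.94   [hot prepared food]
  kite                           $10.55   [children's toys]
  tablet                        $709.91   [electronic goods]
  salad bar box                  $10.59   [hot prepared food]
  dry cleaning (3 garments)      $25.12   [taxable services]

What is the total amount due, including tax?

$813.77

Café latte $3.94: hot prepared food → 5.75% → $0.23
Kite $10.55: children's toys → 5% → $0.53
Tablet $709.91: electronic goods → 7.25% → $51.47
Salad bar box $10.59: hot prepared food → 5.75% → $0.61
Dry cleaning (3 garments) $25.12: taxable services → 3.25% → $0.82
Subtotal = $760.11; tax = $53.66; total due = $813.77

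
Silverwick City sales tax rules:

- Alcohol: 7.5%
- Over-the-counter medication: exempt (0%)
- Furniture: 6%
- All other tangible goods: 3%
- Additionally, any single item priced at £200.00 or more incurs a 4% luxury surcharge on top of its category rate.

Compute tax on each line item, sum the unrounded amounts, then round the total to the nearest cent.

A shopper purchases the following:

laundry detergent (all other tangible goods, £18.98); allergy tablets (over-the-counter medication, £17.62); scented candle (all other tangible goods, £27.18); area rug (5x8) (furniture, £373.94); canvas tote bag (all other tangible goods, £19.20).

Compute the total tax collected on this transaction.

Laundry detergent £18.98: all other tangible goods → 3% → £0.5694
Allergy tablets £17.62: over-the-counter medication → 0% → £0.00
Scented candle £27.18: all other tangible goods → 3% → £0.8154
Area rug (5x8) £373.94: furniture → 6% + 4% surcharge = 10% → £37.394
Canvas tote bag £19.20: all other tangible goods → 3% → £0.576
Unrounded tax sum = £39.3548 → £39.35

£39.35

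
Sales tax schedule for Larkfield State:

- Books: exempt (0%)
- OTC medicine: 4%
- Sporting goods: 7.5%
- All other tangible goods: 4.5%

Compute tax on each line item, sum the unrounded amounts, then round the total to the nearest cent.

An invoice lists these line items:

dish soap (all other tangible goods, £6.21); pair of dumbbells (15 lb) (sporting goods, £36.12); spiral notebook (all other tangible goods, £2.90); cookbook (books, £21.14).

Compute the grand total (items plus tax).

Dish soap £6.21: all other tangible goods → 4.5% → £0.27945
Pair of dumbbells (15 lb) £36.12: sporting goods → 7.5% → £2.709
Spiral notebook £2.90: all other tangible goods → 4.5% → £0.1305
Cookbook £21.14: books → 0% → £0.00
Subtotal = £66.37; unrounded tax = £3.11895 → £3.12; total due = £69.49

£69.49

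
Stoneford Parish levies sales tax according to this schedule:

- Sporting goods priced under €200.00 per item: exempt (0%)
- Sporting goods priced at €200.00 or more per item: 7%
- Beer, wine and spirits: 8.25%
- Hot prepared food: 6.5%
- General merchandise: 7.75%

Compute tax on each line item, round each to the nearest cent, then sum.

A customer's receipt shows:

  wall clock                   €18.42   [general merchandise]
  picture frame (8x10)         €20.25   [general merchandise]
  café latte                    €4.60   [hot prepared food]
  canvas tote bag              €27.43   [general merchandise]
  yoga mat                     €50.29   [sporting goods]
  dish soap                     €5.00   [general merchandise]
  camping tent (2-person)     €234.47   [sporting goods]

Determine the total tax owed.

Wall clock €18.42: general merchandise → 7.75% → €1.43
Picture frame (8x10) €20.25: general merchandise → 7.75% → €1.57
Café latte €4.60: hot prepared food → 6.5% → €0.30
Canvas tote bag €27.43: general merchandise → 7.75% → €2.13
Yoga mat €50.29: sporting goods, under €200.00 → 0% → €0.00
Dish soap €5.00: general merchandise → 7.75% → €0.39
Camping tent (2-person) €234.47: sporting goods, €200.00 or more → 7% → €16.41
Total tax = €1.43 + €1.57 + €0.30 + €2.13 + €0.39 + €16.41 = €22.23

€22.23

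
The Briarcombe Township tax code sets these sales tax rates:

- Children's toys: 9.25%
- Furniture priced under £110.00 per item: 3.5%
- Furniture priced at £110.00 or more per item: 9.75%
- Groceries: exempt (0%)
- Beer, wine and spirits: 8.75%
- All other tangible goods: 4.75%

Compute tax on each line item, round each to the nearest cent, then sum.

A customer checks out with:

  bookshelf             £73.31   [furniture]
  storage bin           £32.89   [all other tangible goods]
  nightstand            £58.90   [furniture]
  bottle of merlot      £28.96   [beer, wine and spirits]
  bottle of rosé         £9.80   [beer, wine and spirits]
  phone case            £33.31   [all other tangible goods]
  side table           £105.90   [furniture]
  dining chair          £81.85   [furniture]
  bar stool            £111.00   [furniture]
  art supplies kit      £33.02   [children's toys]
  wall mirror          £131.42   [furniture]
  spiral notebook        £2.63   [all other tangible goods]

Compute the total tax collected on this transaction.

£44.53

Bookshelf £73.31: furniture, under £110.00 → 3.5% → £2.57
Storage bin £32.89: all other tangible goods → 4.75% → £1.56
Nightstand £58.90: furniture, under £110.00 → 3.5% → £2.06
Bottle of merlot £28.96: beer, wine and spirits → 8.75% → £2.53
Bottle of rosé £9.80: beer, wine and spirits → 8.75% → £0.86
Phone case £33.31: all other tangible goods → 4.75% → £1.58
Side table £105.90: furniture, under £110.00 → 3.5% → £3.71
Dining chair £81.85: furniture, under £110.00 → 3.5% → £2.86
Bar stool £111.00: furniture, £110.00 or more → 9.75% → £10.82
Art supplies kit £33.02: children's toys → 9.25% → £3.05
Wall mirror £131.42: furniture, £110.00 or more → 9.75% → £12.81
Spiral notebook £2.63: all other tangible goods → 4.75% → £0.12
Total tax = £2.57 + £1.56 + £2.06 + £2.53 + £0.86 + £1.58 + £3.71 + £2.86 + £10.82 + £3.05 + £12.81 + £0.12 = £44.53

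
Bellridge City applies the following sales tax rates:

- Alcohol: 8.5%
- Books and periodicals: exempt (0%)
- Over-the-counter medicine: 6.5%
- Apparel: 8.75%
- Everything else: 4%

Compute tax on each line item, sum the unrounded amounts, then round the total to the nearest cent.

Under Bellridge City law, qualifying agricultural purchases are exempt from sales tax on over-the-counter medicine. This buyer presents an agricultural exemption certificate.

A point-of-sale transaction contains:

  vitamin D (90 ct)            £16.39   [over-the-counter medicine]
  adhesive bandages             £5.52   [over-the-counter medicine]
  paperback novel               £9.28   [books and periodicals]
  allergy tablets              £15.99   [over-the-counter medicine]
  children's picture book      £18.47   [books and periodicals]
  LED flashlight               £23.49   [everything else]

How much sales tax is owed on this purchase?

£0.94

Vitamin D (90 ct) £16.39: over-the-counter medicine, buyer-exempt → 0% → £0.00
Adhesive bandages £5.52: over-the-counter medicine, buyer-exempt → 0% → £0.00
Paperback novel £9.28: books and periodicals → 0% → £0.00
Allergy tablets £15.99: over-the-counter medicine, buyer-exempt → 0% → £0.00
Children's picture book £18.47: books and periodicals → 0% → £0.00
LED flashlight £23.49: everything else → 4% → £0.9396
Unrounded tax sum = £0.9396 → £0.94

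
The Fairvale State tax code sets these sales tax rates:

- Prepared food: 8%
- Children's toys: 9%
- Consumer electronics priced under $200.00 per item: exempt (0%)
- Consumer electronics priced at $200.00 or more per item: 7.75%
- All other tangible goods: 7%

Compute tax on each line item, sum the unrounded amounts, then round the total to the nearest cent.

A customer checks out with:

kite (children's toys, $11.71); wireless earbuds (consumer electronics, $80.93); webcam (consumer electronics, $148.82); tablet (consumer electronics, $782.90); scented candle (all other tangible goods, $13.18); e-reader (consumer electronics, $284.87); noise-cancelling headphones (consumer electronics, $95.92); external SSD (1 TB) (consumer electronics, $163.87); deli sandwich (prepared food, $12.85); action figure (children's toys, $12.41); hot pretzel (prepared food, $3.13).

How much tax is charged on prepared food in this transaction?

$1.28

Deli sandwich $12.85: prepared food → 8% → $1.028
Hot pretzel $3.13: prepared food → 8% → $0.2504
Tax on prepared food: unrounded sum = $1.2784 → $1.28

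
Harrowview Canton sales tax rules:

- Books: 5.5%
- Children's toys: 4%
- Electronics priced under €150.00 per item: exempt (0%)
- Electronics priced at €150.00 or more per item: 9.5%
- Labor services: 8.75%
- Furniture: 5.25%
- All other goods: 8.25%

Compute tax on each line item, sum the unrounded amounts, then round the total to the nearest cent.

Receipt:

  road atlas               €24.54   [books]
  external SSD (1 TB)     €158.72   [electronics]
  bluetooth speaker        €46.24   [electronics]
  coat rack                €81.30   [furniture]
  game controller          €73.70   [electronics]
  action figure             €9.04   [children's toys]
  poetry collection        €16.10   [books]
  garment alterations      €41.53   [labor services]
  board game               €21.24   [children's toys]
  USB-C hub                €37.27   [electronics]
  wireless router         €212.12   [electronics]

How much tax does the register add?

€46.58

Road atlas €24.54: books → 5.5% → €1.3497
External SSD (1 TB) €158.72: electronics, €150.00 or more → 9.5% → €15.0784
Bluetooth speaker €46.24: electronics, under €150.00 → 0% → €0.00
Coat rack €81.30: furniture → 5.25% → €4.26825
Game controller €73.70: electronics, under €150.00 → 0% → €0.00
Action figure €9.04: children's toys → 4% → €0.3616
Poetry collection €16.10: books → 5.5% → €0.8855
Garment alterations €41.53: labor services → 8.75% → €3.633875
Board game €21.24: children's toys → 4% → €0.8496
USB-C hub €37.27: electronics, under €150.00 → 0% → €0.00
Wireless router €212.12: electronics, €150.00 or more → 9.5% → €20.1514
Unrounded tax sum = €46.578325 → €46.58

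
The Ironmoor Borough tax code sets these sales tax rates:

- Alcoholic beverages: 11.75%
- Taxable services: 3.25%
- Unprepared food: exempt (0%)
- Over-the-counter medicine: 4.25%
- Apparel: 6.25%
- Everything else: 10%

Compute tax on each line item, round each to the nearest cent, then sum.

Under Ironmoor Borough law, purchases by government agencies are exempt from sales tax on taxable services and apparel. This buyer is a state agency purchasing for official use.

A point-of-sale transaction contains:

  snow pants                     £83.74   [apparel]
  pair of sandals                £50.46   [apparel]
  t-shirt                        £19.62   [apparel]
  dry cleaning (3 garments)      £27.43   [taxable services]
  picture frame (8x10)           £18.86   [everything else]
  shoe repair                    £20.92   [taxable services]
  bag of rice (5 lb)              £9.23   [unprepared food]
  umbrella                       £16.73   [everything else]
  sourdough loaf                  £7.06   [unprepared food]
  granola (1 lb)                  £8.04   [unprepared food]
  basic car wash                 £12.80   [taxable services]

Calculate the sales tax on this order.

Snow pants £83.74: apparel, buyer-exempt → 0% → £0.00
Pair of sandals £50.46: apparel, buyer-exempt → 0% → £0.00
T-shirt £19.62: apparel, buyer-exempt → 0% → £0.00
Dry cleaning (3 garments) £27.43: taxable services, buyer-exempt → 0% → £0.00
Picture frame (8x10) £18.86: everything else → 10% → £1.89
Shoe repair £20.92: taxable services, buyer-exempt → 0% → £0.00
Bag of rice (5 lb) £9.23: unprepared food → 0% → £0.00
Umbrella £16.73: everything else → 10% → £1.67
Sourdough loaf £7.06: unprepared food → 0% → £0.00
Granola (1 lb) £8.04: unprepared food → 0% → £0.00
Basic car wash £12.80: taxable services, buyer-exempt → 0% → £0.00
Total tax = £1.89 + £1.67 = £3.56

£3.56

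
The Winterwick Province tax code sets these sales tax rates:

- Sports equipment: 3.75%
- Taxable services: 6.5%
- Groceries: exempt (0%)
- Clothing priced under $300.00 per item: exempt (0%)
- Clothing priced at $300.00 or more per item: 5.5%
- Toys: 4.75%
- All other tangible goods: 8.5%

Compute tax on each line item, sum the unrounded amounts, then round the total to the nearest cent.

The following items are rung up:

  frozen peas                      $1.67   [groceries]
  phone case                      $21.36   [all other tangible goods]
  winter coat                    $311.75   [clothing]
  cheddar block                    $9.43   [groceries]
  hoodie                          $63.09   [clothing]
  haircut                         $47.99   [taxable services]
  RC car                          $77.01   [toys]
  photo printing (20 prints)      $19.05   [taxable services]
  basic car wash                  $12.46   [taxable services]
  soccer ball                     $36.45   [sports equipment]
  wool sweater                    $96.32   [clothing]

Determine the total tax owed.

Frozen peas $1.67: groceries → 0% → $0.00
Phone case $21.36: all other tangible goods → 8.5% → $1.8156
Winter coat $311.75: clothing, $300.00 or more → 5.5% → $17.14625
Cheddar block $9.43: groceries → 0% → $0.00
Hoodie $63.09: clothing, under $300.00 → 0% → $0.00
Haircut $47.99: taxable services → 6.5% → $3.11935
RC car $77.01: toys → 4.75% → $3.657975
Photo printing (20 prints) $19.05: taxable services → 6.5% → $1.23825
Basic car wash $12.46: taxable services → 6.5% → $0.8099
Soccer ball $36.45: sports equipment → 3.75% → $1.366875
Wool sweater $96.32: clothing, under $300.00 → 0% → $0.00
Unrounded tax sum = $29.1542 → $29.15

$29.15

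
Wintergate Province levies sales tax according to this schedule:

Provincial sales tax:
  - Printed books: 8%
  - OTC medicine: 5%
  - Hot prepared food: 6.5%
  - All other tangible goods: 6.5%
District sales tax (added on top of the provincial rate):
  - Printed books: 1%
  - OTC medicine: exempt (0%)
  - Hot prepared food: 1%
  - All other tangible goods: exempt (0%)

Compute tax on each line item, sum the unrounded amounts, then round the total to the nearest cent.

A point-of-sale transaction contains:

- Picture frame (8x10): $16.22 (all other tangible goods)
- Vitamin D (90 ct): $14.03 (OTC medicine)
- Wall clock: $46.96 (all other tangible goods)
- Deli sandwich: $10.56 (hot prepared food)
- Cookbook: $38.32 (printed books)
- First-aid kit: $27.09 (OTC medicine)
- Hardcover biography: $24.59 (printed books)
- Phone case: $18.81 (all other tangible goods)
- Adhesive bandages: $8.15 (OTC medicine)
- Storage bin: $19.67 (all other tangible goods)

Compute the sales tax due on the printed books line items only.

$5.66

Cookbook $38.32: printed books → 8% + 1% district = 9% → $3.4488
Hardcover biography $24.59: printed books → 8% + 1% district = 9% → $2.2131
Tax on printed books: unrounded sum = $5.6619 → $5.66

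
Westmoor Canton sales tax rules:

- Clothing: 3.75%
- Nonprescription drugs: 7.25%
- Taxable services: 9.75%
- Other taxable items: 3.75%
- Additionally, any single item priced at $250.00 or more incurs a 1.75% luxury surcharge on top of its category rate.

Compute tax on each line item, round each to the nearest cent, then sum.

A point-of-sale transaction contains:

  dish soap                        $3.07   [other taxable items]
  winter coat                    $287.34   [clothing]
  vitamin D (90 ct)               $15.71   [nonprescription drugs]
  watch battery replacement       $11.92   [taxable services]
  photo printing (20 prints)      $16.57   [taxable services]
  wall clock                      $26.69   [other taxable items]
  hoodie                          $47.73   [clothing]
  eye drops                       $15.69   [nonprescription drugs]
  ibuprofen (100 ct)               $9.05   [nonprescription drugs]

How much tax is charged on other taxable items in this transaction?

Dish soap $3.07: other taxable items → 3.75% → $0.12
Wall clock $26.69: other taxable items → 3.75% → $1.00
Tax on other taxable items = $0.12 + $1.00 = $1.12

$1.12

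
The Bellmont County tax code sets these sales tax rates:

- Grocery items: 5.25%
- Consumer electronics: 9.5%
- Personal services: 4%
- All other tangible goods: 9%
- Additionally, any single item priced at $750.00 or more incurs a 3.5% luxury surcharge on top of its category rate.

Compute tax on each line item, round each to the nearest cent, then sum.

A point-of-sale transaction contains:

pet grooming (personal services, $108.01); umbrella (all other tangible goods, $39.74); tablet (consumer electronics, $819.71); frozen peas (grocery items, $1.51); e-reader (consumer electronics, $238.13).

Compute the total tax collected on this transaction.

Pet grooming $108.01: personal services → 4% → $4.32
Umbrella $39.74: all other tangible goods → 9% → $3.58
Tablet $819.71: consumer electronics → 9.5% + 3.5% surcharge = 13% → $106.56
Frozen peas $1.51: grocery items → 5.25% → $0.08
E-reader $238.13: consumer electronics → 9.5% → $22.62
Total tax = $4.32 + $3.58 + $106.56 + $0.08 + $22.62 = $137.16

$137.16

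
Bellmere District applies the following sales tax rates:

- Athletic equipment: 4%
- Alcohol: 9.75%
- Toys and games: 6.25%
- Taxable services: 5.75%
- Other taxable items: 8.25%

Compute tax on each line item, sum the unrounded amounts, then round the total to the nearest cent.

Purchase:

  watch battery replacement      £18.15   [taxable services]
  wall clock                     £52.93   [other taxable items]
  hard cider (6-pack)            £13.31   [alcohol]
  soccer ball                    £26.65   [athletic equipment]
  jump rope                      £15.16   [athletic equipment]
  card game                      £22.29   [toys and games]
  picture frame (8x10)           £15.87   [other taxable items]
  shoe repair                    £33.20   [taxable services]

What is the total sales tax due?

£12.99

Watch battery replacement £18.15: taxable services → 5.75% → £1.043625
Wall clock £52.93: other taxable items → 8.25% → £4.366725
Hard cider (6-pack) £13.31: alcohol → 9.75% → £1.297725
Soccer ball £26.65: athletic equipment → 4% → £1.066
Jump rope £15.16: athletic equipment → 4% → £0.6064
Card game £22.29: toys and games → 6.25% → £1.393125
Picture frame (8x10) £15.87: other taxable items → 8.25% → £1.309275
Shoe repair £33.20: taxable services → 5.75% → £1.909
Unrounded tax sum = £12.991875 → £12.99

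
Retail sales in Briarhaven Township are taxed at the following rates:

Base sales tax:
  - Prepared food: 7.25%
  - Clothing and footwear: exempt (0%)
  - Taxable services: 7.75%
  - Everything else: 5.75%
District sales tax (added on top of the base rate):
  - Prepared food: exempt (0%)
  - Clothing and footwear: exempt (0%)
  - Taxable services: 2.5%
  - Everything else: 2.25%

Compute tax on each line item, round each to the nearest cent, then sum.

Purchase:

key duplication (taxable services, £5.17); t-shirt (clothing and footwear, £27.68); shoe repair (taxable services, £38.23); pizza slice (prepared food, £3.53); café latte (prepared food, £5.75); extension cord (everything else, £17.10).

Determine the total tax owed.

£6.50

Key duplication £5.17: taxable services → 7.75% + 2.5% district = 10.25% → £0.53
T-shirt £27.68: clothing and footwear → 0% + 0% district = 0% → £0.00
Shoe repair £38.23: taxable services → 7.75% + 2.5% district = 10.25% → £3.92
Pizza slice £3.53: prepared food → 7.25% + 0% district = 7.25% → £0.26
Café latte £5.75: prepared food → 7.25% + 0% district = 7.25% → £0.42
Extension cord £17.10: everything else → 5.75% + 2.25% district = 8% → £1.37
Total tax = £0.53 + £3.92 + £0.26 + £0.42 + £1.37 = £6.50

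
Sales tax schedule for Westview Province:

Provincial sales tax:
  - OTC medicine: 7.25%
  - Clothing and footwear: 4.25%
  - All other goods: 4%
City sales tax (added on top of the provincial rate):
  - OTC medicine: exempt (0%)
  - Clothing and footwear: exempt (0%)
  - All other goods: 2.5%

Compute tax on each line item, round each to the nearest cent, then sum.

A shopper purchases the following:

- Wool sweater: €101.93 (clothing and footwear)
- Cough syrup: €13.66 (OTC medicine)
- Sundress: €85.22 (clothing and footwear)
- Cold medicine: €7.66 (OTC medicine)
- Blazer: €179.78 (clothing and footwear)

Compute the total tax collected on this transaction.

€17.14

Wool sweater €101.93: clothing and footwear → 4.25% + 0% city = 4.25% → €4.33
Cough syrup €13.66: OTC medicine → 7.25% + 0% city = 7.25% → €0.99
Sundress €85.22: clothing and footwear → 4.25% + 0% city = 4.25% → €3.62
Cold medicine €7.66: OTC medicine → 7.25% + 0% city = 7.25% → €0.56
Blazer €179.78: clothing and footwear → 4.25% + 0% city = 4.25% → €7.64
Total tax = €4.33 + €0.99 + €3.62 + €0.56 + €7.64 = €17.14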